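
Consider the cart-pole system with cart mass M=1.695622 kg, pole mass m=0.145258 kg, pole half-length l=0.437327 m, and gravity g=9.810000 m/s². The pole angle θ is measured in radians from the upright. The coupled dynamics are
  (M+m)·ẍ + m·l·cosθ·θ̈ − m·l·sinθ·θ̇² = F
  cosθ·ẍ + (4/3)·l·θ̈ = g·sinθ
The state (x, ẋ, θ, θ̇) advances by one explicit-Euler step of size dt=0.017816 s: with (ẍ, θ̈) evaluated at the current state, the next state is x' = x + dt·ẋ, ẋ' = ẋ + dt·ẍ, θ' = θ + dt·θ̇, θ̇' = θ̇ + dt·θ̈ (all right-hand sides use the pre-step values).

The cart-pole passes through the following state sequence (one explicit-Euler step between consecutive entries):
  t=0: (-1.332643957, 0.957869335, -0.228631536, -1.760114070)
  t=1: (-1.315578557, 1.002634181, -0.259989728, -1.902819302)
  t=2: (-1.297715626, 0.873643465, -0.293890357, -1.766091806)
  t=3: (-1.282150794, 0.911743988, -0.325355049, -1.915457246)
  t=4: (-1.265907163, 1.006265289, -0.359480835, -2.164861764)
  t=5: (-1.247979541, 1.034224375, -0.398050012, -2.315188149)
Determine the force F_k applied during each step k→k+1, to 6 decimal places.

F_0 = 4.174444 N
F_1 = -12.798005 N
F_2 = 3.484476 N
F_3 = 8.998506 N
F_4 = 2.491926 N

step 0→1:
  ẍ = (ẋ'−ẋ)/dt = (1.002634181−0.957869335)/0.017816 = 2.512620
  θ̈ = (θ̇'−θ̇)/dt = (-1.902819302−-1.760114070)/0.017816 = -8.009948
  sinθ=-0.226645, cosθ=0.973977
  F = (M+m)·ẍ + m·l·cosθ·θ̈ − m·l·sinθ·θ̇² = 4.625433 + -0.495593 − -0.044604 = 4.174444
step 1→2:
  ẍ = (ẋ'−ẋ)/dt = (0.873643465−1.002634181)/0.017816 = -7.240161
  θ̈ = (θ̇'−θ̇)/dt = (-1.766091806−-1.902819302)/0.017816 = 7.674422
  sinθ=-0.257071, cosθ=0.966393
  F = (M+m)·ẍ + m·l·cosθ·θ̈ − m·l·sinθ·θ̇² = -13.328268 + 0.471135 − -0.059128 = -12.798005
step 2→3:
  ẍ = (ẋ'−ẋ)/dt = (0.911743988−0.873643465)/0.017816 = 2.138557
  θ̈ = (θ̇'−θ̇)/dt = (-1.915457246−-1.766091806)/0.017816 = -8.383781
  sinθ=-0.289678, cosθ=0.957124
  F = (M+m)·ẍ + m·l·cosθ·θ̈ − m·l·sinθ·θ̇² = 3.936826 + -0.509747 − -0.057397 = 3.484476
step 3→4:
  ẍ = (ẋ'−ẋ)/dt = (1.006265289−0.911743988)/0.017816 = 5.305417
  θ̈ = (θ̇'−θ̇)/dt = (-2.164861764−-1.915457246)/0.017816 = -13.998907
  sinθ=-0.319645, cosθ=0.947537
  F = (M+m)·ẍ + m·l·cosθ·θ̈ − m·l·sinθ·θ̇² = 9.766635 + -0.842630 − -0.074501 = 8.998506
step 4→5:
  ẍ = (ẋ'−ẋ)/dt = (1.034224375−1.006265289)/0.017816 = 1.569325
  θ̈ = (θ̇'−θ̇)/dt = (-2.315188149−-2.164861764)/0.017816 = -8.437718
  sinθ=-0.351788, cosθ=0.936080
  F = (M+m)·ẍ + m·l·cosθ·θ̈ − m·l·sinθ·θ̇² = 2.888938 + -0.501746 − -0.104734 = 2.491926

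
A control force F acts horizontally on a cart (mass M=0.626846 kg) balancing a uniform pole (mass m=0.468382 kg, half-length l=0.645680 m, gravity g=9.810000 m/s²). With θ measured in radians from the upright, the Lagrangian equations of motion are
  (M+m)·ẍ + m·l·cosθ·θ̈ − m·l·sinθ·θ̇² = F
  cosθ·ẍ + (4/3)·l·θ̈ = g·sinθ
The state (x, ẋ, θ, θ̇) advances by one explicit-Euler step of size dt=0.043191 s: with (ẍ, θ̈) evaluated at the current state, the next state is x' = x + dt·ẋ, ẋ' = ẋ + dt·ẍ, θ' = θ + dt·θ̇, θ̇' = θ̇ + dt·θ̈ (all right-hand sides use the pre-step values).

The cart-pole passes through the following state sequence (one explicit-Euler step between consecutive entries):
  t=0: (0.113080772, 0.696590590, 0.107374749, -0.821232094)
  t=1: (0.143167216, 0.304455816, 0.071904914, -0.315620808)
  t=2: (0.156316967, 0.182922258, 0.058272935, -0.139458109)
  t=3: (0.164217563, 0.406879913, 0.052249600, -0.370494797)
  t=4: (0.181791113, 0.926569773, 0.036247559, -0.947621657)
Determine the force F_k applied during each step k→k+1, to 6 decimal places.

step 0→1:
  ẍ = (ẋ'−ẋ)/dt = (0.304455816−0.696590590)/0.043191 = -9.079085
  θ̈ = (θ̇'−θ̇)/dt = (-0.315620808−-0.821232094)/0.043191 = 11.706404
  sinθ=0.107169, cosθ=0.994241
  F = (M+m)·ẍ + m·l·cosθ·θ̈ − m·l·sinθ·θ̇² = -9.943668 + 3.519919 − 0.021858 = -6.445608
step 1→2:
  ẍ = (ẋ'−ẋ)/dt = (0.182922258−0.304455816)/0.043191 = -2.813863
  θ̈ = (θ̇'−θ̇)/dt = (-0.139458109−-0.315620808)/0.043191 = 4.078690
  sinθ=0.071843, cosθ=0.997416
  F = (M+m)·ẍ + m·l·cosθ·θ̈ − m·l·sinθ·θ̇² = -3.081822 + 1.230310 − 0.002164 = -1.853676
step 2→3:
  ẍ = (ẋ'−ẋ)/dt = (0.406879913−0.182922258)/0.043191 = 5.185285
  θ̈ = (θ̇'−θ̇)/dt = (-0.370494797−-0.139458109)/0.043191 = -5.349186
  sinθ=0.058240, cosθ=0.998303
  F = (M+m)·ẍ + m·l·cosθ·θ̈ − m·l·sinθ·θ̇² = 5.679070 + -1.614981 − 0.000343 = 4.063746
step 3→4:
  ẍ = (ẋ'−ẋ)/dt = (0.926569773−0.406879913)/0.043191 = 12.032365
  θ̈ = (θ̇'−θ̇)/dt = (-0.947621657−-0.370494797)/0.043191 = -13.362202
  sinθ=0.052226, cosθ=0.998635
  F = (M+m)·ẍ + m·l·cosθ·θ̈ − m·l·sinθ·θ̇² = 13.178183 + -4.035548 − 0.002168 = 9.140467

F_0 = -6.445608 N
F_1 = -1.853676 N
F_2 = 4.063746 N
F_3 = 9.140467 N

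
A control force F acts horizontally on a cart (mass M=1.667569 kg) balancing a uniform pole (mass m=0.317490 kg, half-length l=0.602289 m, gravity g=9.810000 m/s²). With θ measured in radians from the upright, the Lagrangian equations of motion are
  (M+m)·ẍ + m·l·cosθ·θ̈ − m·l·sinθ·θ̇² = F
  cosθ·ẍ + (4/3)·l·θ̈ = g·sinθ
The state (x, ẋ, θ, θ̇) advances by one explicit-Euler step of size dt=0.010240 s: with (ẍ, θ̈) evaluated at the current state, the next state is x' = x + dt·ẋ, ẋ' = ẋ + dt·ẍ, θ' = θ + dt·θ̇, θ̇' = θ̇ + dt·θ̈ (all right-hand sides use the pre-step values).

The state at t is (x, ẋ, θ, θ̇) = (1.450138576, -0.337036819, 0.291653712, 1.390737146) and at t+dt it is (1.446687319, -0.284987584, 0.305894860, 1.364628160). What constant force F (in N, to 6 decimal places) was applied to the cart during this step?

F = 9.516610 N

ẍ = (ẋ'−ẋ)/dt = (-0.284987584−-0.337036819)/0.010240 = 5.082933
θ̈ = (θ̇'−θ̇)/dt = (1.364628160−1.390737146)/0.010240 = -2.549706
sinθ=0.287536, cosθ=0.957770
F = (M+m)·ẍ + m·l·cosθ·θ̈ − m·l·sinθ·θ̇² = 10.089922 + -0.466967 − 0.106345 = 9.516610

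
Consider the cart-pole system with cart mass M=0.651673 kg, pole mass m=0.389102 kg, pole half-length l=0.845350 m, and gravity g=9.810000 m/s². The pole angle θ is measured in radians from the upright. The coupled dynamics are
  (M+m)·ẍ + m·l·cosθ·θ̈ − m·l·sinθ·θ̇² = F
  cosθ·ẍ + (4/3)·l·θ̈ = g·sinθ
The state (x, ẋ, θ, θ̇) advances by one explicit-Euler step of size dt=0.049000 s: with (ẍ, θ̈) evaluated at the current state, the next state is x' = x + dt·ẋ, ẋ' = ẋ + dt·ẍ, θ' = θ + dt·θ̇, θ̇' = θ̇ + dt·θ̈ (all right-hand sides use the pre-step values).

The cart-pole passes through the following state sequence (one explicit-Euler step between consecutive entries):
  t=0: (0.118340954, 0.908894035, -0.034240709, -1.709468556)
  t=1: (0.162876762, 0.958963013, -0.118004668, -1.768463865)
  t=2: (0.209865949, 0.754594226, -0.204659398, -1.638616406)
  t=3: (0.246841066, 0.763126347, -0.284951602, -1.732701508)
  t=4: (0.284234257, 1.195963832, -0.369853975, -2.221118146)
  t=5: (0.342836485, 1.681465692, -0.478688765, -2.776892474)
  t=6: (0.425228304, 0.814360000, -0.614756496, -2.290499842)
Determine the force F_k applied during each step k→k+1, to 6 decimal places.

F_0 = 0.700595 N
F_1 = -3.354166 N
F_2 = -0.257675 N
F_3 = 6.324770 N
F_4 = 7.420260 N
F_5 = -14.351219 N

step 0→1:
  ẍ = (ẋ'−ẋ)/dt = (0.958963013−0.908894035)/0.049000 = 1.021816
  θ̈ = (θ̇'−θ̇)/dt = (-1.768463865−-1.709468556)/0.049000 = -1.203986
  sinθ=-0.034234, cosθ=0.999414
  F = (M+m)·ẍ + m·l·cosθ·θ̈ − m·l·sinθ·θ̇² = 1.063480 + -0.395792 − -0.032906 = 0.700595
step 1→2:
  ẍ = (ẋ'−ẋ)/dt = (0.754594226−0.958963013)/0.049000 = -4.170792
  θ̈ = (θ̇'−θ̇)/dt = (-1.638616406−-1.768463865)/0.049000 = 2.649948
  sinθ=-0.117731, cosθ=0.993046
  F = (M+m)·ẍ + m·l·cosθ·θ̈ − m·l·sinθ·θ̇² = -4.340856 + 0.865579 − -0.121111 = -3.354166
step 2→3:
  ẍ = (ẋ'−ẋ)/dt = (0.763126347−0.754594226)/0.049000 = 0.174125
  θ̈ = (θ̇'−θ̇)/dt = (-1.732701508−-1.638616406)/0.049000 = -1.920104
  sinθ=-0.203234, cosθ=0.979130
  F = (M+m)·ẍ + m·l·cosθ·θ̈ − m·l·sinθ·θ̇² = 0.181225 + -0.618394 − -0.179494 = -0.257675
step 3→4:
  ẍ = (ẋ'−ẋ)/dt = (1.195963832−0.763126347)/0.049000 = 8.833418
  θ̈ = (θ̇'−θ̇)/dt = (-2.221118146−-1.732701508)/0.049000 = -9.967687
  sinθ=-0.281111, cosθ=0.959675
  F = (M+m)·ẍ + m·l·cosθ·θ̈ − m·l·sinθ·θ̇² = 9.193601 + -3.146434 − -0.277604 = 6.324770
step 4→5:
  ẍ = (ẋ'−ẋ)/dt = (1.681465692−1.195963832)/0.049000 = 9.908201
  θ̈ = (θ̇'−θ̇)/dt = (-2.776892474−-2.221118146)/0.049000 = -11.342333
  sinθ=-0.361479, cosθ=0.932380
  F = (M+m)·ẍ + m·l·cosθ·θ̈ − m·l·sinθ·θ̇² = 10.312208 + -3.478527 − -0.586579 = 7.420260
step 5→6:
  ẍ = (ẋ'−ẋ)/dt = (0.814360000−1.681465692)/0.049000 = -17.696035
  θ̈ = (θ̇'−θ̇)/dt = (-2.290499842−-2.776892474)/0.049000 = 9.926380
  sinθ=-0.460616, cosθ=0.887600
  F = (M+m)·ẍ + m·l·cosθ·θ̈ − m·l·sinθ·θ̇² = -18.417590 + 2.898065 − -1.168307 = -14.351219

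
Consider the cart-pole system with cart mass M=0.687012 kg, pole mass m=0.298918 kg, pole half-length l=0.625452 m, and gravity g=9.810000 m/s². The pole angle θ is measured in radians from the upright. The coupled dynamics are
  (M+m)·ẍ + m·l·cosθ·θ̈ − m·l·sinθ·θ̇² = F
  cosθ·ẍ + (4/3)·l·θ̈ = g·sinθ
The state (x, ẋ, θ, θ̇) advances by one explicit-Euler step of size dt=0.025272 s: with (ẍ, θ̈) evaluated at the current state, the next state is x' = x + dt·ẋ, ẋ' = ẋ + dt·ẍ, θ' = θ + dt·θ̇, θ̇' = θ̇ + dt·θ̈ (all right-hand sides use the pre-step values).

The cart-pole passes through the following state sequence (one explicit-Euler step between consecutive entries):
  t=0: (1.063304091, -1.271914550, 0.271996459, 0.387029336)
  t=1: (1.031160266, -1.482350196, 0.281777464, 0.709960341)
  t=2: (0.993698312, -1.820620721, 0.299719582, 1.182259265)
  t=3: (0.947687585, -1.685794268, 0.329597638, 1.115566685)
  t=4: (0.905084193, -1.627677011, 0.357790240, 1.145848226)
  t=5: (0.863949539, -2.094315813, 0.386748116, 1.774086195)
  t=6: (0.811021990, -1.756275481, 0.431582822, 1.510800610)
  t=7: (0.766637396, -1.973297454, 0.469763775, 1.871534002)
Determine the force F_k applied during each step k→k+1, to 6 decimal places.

F_0 = -5.916023 N
F_1 = -9.866854 N
F_2 = 4.711407 N
F_3 = 2.403968 N
F_4 = -13.937524 N
F_5 = 11.162045 N
F_6 = -6.221176 N

step 0→1:
  ẍ = (ẋ'−ẋ)/dt = (-1.482350196−-1.271914550)/0.025272 = -8.326830
  θ̈ = (θ̇'−θ̇)/dt = (0.709960341−0.387029336)/0.025272 = 12.778213
  sinθ=0.268655, cosθ=0.963236
  F = (M+m)·ẍ + m·l·cosθ·θ̈ − m·l·sinθ·θ̇² = -8.209671 + 2.301172 − 0.007524 = -5.916023
step 1→2:
  ẍ = (ẋ'−ẋ)/dt = (-1.820620721−-1.482350196)/0.025272 = -13.385190
  θ̈ = (θ̇'−θ̇)/dt = (1.182259265−0.709960341)/0.025272 = 18.688625
  sinθ=0.278063, cosθ=0.960563
  F = (M+m)·ẍ + m·l·cosθ·θ̈ − m·l·sinθ·θ̇² = -13.196861 + 3.356210 − 0.026203 = -9.866854
step 2→3:
  ẍ = (ẋ'−ẋ)/dt = (-1.685794268−-1.820620721)/0.025272 = 5.335013
  θ̈ = (θ̇'−θ̇)/dt = (1.115566685−1.182259265)/0.025272 = -2.638991
  sinθ=0.295252, cosθ=0.955419
  F = (M+m)·ẍ + m·l·cosθ·θ̈ − m·l·sinθ·θ̇² = 5.259950 + -0.471387 − 0.077155 = 4.711407
step 3→4:
  ẍ = (ẋ'−ẋ)/dt = (-1.627677011−-1.685794268)/0.025272 = 2.299670
  θ̈ = (θ̇'−θ̇)/dt = (1.145848226−1.115566685)/0.025272 = 1.198225
  sinθ=0.323662, cosθ=0.946173
  F = (M+m)·ẍ + m·l·cosθ·θ̈ − m·l·sinθ·θ̇² = 2.267314 + 0.211960 − 0.075306 = 2.403968
step 4→5:
  ẍ = (ẋ'−ẋ)/dt = (-2.094315813−-1.627677011)/0.025272 = -18.464657
  θ̈ = (θ̇'−θ̇)/dt = (1.774086195−1.145848226)/0.025272 = 24.859052
  sinθ=0.350205, cosθ=0.936673
  F = (M+m)·ẍ + m·l·cosθ·θ̈ − m·l·sinθ·θ̇² = -18.204859 + 4.353300 − 0.085965 = -13.937524
step 5→6:
  ẍ = (ẋ'−ẋ)/dt = (-1.756275481−-2.094315813)/0.025272 = 13.376082
  θ̈ = (θ̇'−θ̇)/dt = (1.510800610−1.774086195)/0.025272 = -10.418075
  sinθ=0.377179, cosθ=0.926140
  F = (M+m)·ẍ + m·l·cosθ·θ̈ − m·l·sinθ·θ̇² = 13.187880 + -1.803891 − 0.221944 = 11.162045
step 6→7:
  ẍ = (ẋ'−ẋ)/dt = (-1.973297454−-1.756275481)/0.025272 = -8.587447
  θ̈ = (θ̇'−θ̇)/dt = (1.871534002−1.510800610)/0.025272 = 14.274034
  sinθ=0.418309, cosθ=0.908305
  F = (M+m)·ẍ + m·l·cosθ·θ̈ − m·l·sinθ·θ̇² = -8.466622 + 2.423954 − 0.178508 = -6.221176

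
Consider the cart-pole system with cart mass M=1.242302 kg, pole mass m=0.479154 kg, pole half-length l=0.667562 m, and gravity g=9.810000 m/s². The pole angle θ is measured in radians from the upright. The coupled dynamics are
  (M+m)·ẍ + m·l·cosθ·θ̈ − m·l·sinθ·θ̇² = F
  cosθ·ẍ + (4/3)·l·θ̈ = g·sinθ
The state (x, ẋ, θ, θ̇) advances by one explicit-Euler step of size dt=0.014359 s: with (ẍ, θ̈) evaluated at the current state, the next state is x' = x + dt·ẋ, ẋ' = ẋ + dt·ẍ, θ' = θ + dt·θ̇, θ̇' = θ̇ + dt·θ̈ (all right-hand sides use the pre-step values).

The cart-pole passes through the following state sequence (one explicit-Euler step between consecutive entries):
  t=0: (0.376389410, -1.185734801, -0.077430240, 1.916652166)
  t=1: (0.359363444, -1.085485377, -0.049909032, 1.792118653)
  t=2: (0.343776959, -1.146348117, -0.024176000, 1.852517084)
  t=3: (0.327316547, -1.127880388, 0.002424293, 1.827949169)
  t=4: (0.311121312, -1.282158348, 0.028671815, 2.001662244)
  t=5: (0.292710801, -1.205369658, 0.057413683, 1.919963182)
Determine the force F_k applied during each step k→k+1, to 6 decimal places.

F_0 = 9.343655 N
F_1 = -5.901618 N
F_2 = 1.693453 N
F_3 = -14.628829 N
F_4 = 7.350015 N

step 0→1:
  ẍ = (ẋ'−ẋ)/dt = (-1.085485377−-1.185734801)/0.014359 = 6.981644
  θ̈ = (θ̇'−θ̇)/dt = (1.792118653−1.916652166)/0.014359 = -8.672854
  sinθ=-0.077353, cosθ=0.997004
  F = (M+m)·ẍ + m·l·cosθ·θ̈ − m·l·sinθ·θ̇² = 12.018593 + -2.765831 − -0.090893 = 9.343655
step 1→2:
  ẍ = (ẋ'−ẋ)/dt = (-1.146348117−-1.085485377)/0.014359 = -4.238648
  θ̈ = (θ̇'−θ̇)/dt = (1.852517084−1.792118653)/0.014359 = 4.206312
  sinθ=-0.049888, cosθ=0.998755
  F = (M+m)·ẍ + m·l·cosθ·θ̈ − m·l·sinθ·θ̇² = -7.296645 + 1.343777 − -0.051251 = -5.901618
step 2→3:
  ẍ = (ẋ'−ẋ)/dt = (-1.127880388−-1.146348117)/0.014359 = 1.286143
  θ̈ = (θ̇'−θ̇)/dt = (1.827949169−1.852517084)/0.014359 = -1.710977
  sinθ=-0.024174, cosθ=0.999708
  F = (M+m)·ẍ + m·l·cosθ·θ̈ − m·l·sinθ·θ̇² = 2.214039 + -0.547122 − -0.026536 = 1.693453
step 3→4:
  ẍ = (ẋ'−ẋ)/dt = (-1.282158348−-1.127880388)/0.014359 = -10.744339
  θ̈ = (θ̇'−θ̇)/dt = (2.001662244−1.827949169)/0.014359 = 12.097853
  sinθ=0.002424, cosθ=0.999997
  F = (M+m)·ẍ + m·l·cosθ·θ̈ − m·l·sinθ·θ̇² = -18.495906 + 3.869668 − 0.002591 = -14.628829
step 4→5:
  ẍ = (ẋ'−ẋ)/dt = (-1.205369658−-1.282158348)/0.014359 = 5.347774
  θ̈ = (θ̇'−θ̇)/dt = (1.919963182−2.001662244)/0.014359 = -5.689746
  sinθ=0.028668, cosθ=0.999589
  F = (M+m)·ẍ + m·l·cosθ·θ̈ − m·l·sinθ·θ̇² = 9.205958 + -1.819203 − 0.036740 = 7.350015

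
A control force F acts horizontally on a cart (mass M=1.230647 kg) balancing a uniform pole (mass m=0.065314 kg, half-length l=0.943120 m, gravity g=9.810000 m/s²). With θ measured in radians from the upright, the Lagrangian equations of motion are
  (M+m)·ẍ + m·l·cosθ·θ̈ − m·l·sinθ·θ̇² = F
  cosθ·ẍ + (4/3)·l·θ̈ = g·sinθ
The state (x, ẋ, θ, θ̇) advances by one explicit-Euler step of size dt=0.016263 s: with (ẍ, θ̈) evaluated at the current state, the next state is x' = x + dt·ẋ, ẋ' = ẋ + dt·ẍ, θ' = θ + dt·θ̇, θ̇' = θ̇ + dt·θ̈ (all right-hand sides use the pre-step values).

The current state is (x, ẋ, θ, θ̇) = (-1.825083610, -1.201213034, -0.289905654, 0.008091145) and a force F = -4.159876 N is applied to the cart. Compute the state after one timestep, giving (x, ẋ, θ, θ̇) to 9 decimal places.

sinθ=-0.285861817, cosθ=0.958270850
temp = (F + m·l·θ̇²·sinθ)/(M+m) = (-4.159876 + -0.000001153)/1.295961 = -3.209878347
θ̈ = (g·sinθ − cosθ·temp)/(l·(4/3 − m·cos²θ/(M+m))) = 0.223775031
ẍ = temp − m·l·θ̈·cosθ/(M+m) = -3.220070859
Euler: x'=-1.825083610+0.016263·-1.201213034=-1.844618938, ẋ'=-1.201213034+0.016263·-3.220070859=-1.253581046
       θ'=-0.289905654+0.016263·0.008091145=-0.289774068, θ̇'=0.008091145+0.016263·0.223775031=0.011730398

(-1.844618938, -1.253581046, -0.289774068, 0.011730398)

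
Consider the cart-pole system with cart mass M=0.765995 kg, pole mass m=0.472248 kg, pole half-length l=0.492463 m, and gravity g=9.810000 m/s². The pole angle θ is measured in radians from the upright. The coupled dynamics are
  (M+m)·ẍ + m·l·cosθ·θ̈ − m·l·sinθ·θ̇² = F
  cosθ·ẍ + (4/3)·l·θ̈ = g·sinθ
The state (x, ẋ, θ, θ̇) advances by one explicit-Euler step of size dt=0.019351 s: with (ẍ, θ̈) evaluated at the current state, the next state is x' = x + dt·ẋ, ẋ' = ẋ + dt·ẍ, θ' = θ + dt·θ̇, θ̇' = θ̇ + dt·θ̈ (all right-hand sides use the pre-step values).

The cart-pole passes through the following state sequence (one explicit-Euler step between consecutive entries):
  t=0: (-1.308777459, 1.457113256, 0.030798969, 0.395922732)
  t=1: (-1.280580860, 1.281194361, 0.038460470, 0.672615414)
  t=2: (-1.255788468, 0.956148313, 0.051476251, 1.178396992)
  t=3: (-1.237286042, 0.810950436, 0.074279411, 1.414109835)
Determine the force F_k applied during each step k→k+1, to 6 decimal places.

F_0 = -7.934145 N
F_1 = -14.729179 N
F_2 = -6.478525 N

step 0→1:
  ẍ = (ẋ'−ẋ)/dt = (1.281194361−1.457113256)/0.019351 = -9.090946
  θ̈ = (θ̇'−θ̇)/dt = (0.672615414−0.395922732)/0.019351 = 14.298624
  sinθ=0.030794, cosθ=0.999526
  F = (M+m)·ẍ + m·l·cosθ·θ̈ − m·l·sinθ·θ̇² = -11.256800 + 3.323778 − 0.001123 = -7.934145
step 1→2:
  ẍ = (ẋ'−ẋ)/dt = (0.956148313−1.281194361)/0.019351 = -16.797377
  θ̈ = (θ̇'−θ̇)/dt = (1.178396992−0.672615414)/0.019351 = 26.137232
  sinθ=0.038451, cosθ=0.999260
  F = (M+m)·ẍ + m·l·cosθ·θ̈ − m·l·sinθ·θ̇² = -20.799235 + 6.074101 − 0.004046 = -14.729179
step 2→3:
  ẍ = (ẋ'−ẋ)/dt = (0.810950436−0.956148313)/0.019351 = -7.503379
  θ̈ = (θ̇'−θ̇)/dt = (1.414109835−1.178396992)/0.019351 = 12.180913
  sinθ=0.051454, cosθ=0.998675
  F = (M+m)·ẍ + m·l·cosθ·θ̈ − m·l·sinθ·θ̇² = -9.291006 + 2.829098 − 0.016617 = -6.478525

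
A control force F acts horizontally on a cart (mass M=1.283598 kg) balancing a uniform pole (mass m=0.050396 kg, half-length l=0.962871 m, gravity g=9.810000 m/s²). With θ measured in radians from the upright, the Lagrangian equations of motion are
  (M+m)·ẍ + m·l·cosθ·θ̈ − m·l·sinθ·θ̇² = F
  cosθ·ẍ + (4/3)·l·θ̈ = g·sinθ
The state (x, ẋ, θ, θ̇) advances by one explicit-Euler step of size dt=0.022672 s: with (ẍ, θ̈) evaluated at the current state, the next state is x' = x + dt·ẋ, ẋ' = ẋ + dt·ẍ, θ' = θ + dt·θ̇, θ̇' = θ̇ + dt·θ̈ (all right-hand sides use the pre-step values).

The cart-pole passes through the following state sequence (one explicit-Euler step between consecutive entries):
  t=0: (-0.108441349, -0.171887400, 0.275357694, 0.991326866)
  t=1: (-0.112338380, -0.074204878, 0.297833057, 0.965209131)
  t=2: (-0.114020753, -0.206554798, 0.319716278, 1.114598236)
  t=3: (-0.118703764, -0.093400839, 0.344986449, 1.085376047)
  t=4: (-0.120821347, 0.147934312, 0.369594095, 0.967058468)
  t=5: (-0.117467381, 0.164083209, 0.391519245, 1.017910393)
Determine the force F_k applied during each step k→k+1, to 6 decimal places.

step 0→1:
  ẍ = (ẋ'−ẋ)/dt = (-0.074204878−-0.171887400)/0.022672 = 4.308509
  θ̈ = (θ̇'−θ̇)/dt = (0.965209131−0.991326866)/0.022672 = -1.151982
  sinθ=0.271891, cosθ=0.962328
  F = (M+m)·ẍ + m·l·cosθ·θ̈ − m·l·sinθ·θ̇² = 5.747526 + -0.053794 − 0.012966 = 5.680766
step 1→2:
  ẍ = (ẋ'−ẋ)/dt = (-0.206554798−-0.074204878)/0.022672 = -5.837594
  θ̈ = (θ̇'−θ̇)/dt = (1.114598236−0.965209131)/0.022672 = 6.589145
  sinθ=0.293449, cosθ=0.955975
  F = (M+m)·ẍ + m·l·cosθ·θ̈ − m·l·sinθ·θ̇² = -7.787315 + 0.305661 − 0.013266 = -7.494920
step 2→3:
  ẍ = (ẋ'−ẋ)/dt = (-0.093400839−-0.206554798)/0.022672 = 4.990912
  θ̈ = (θ̇'−θ̇)/dt = (1.085376047−1.114598236)/0.022672 = -1.288911
  sinθ=0.314297, cosθ=0.949325
  F = (M+m)·ẍ + m·l·cosθ·θ̈ − m·l·sinθ·θ̇² = 6.657847 + -0.059375 − 0.018947 = 6.579525
step 3→4:
  ẍ = (ẋ'−ẋ)/dt = (0.147934312−-0.093400839)/0.022672 = 10.644634
  θ̈ = (θ̇'−θ̇)/dt = (0.967058468−1.085376047)/0.022672 = -5.218665
  sinθ=0.338184, cosθ=0.941080
  F = (M+m)·ẍ + m·l·cosθ·θ̈ − m·l·sinθ·θ̇² = 14.199878 + -0.238314 − 0.019332 = 13.942232
step 4→5:
  ẍ = (ẋ'−ẋ)/dt = (0.164083209−0.147934312)/0.022672 = 0.712284
  θ̈ = (θ̇'−θ̇)/dt = (1.017910393−0.967058468)/0.022672 = 2.242939
  sinθ=0.361237, cosθ=0.932474
  F = (M+m)·ẍ + m·l·cosθ·θ̈ − m·l·sinθ·θ̇² = 0.950182 + 0.101489 − 0.016393 = 1.035278

F_0 = 5.680766 N
F_1 = -7.494920 N
F_2 = 6.579525 N
F_3 = 13.942232 N
F_4 = 1.035278 N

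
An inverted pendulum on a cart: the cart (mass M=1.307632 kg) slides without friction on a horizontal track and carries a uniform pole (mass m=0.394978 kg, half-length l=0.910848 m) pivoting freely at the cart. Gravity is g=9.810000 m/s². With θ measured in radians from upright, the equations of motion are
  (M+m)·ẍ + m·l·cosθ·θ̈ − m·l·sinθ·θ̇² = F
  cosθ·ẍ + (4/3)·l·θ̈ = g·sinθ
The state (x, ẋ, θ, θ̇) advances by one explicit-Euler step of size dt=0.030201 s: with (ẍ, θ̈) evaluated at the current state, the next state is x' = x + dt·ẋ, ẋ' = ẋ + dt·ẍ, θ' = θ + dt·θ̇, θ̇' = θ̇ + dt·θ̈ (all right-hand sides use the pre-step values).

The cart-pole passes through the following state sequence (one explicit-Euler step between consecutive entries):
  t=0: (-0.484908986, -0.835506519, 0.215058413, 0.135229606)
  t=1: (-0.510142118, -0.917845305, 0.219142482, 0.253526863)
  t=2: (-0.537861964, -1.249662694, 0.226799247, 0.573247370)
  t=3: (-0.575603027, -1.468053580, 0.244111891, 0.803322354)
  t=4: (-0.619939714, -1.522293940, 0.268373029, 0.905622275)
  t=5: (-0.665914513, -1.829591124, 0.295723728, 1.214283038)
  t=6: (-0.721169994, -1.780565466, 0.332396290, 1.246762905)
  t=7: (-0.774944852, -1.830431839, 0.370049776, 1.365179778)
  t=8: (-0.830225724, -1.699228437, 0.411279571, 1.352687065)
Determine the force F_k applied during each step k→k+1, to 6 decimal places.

F_0 = -3.266595 N
F_1 = -14.994010 N
F_2 = -9.668030 N
F_3 = -1.931462 N
F_4 = -13.857153 N
F_5 = 2.979389 N
F_6 = -1.660334 N
F_7 = 7.015478 N

step 0→1:
  ẍ = (ẋ'−ẋ)/dt = (-0.917845305−-0.835506519)/0.030201 = -2.726360
  θ̈ = (θ̇'−θ̇)/dt = (0.253526863−0.135229606)/0.030201 = 3.916998
  sinθ=0.213404, cosθ=0.976964
  F = (M+m)·ẍ + m·l·cosθ·θ̈ − m·l·sinθ·θ̇² = -4.641927 + 1.376736 − 0.001404 = -3.266595
step 1→2:
  ẍ = (ẋ'−ẋ)/dt = (-1.249662694−-0.917845305)/0.030201 = -10.986967
  θ̈ = (θ̇'−θ̇)/dt = (0.573247370−0.253526863)/0.030201 = 10.586421
  sinθ=0.217393, cosθ=0.976084
  F = (M+m)·ẍ + m·l·cosθ·θ̈ − m·l·sinθ·θ̇² = -18.706520 + 3.717537 − 0.005027 = -14.994010
step 2→3:
  ẍ = (ẋ'−ẋ)/dt = (-1.468053580−-1.249662694)/0.030201 = -7.231247
  θ̈ = (θ̇'−θ̇)/dt = (0.803322354−0.573247370)/0.030201 = 7.618125
  sinθ=0.224860, cosθ=0.974391
  F = (M+m)·ẍ + m·l·cosθ·θ̈ − m·l·sinθ·θ̇² = -12.311993 + 2.670547 − 0.026584 = -9.668030
step 3→4:
  ẍ = (ẋ'−ẋ)/dt = (-1.522293940−-1.468053580)/0.030201 = -1.795979
  θ̈ = (θ̇'−θ̇)/dt = (0.905622275−0.803322354)/0.030201 = 3.387302
  sinθ=0.241695, cosθ=0.970352
  F = (M+m)·ẍ + m·l·cosθ·θ̈ − m·l·sinθ·θ̇² = -3.057852 + 1.182503 − 0.056113 = -1.931462
step 4→5:
  ẍ = (ẋ'−ẋ)/dt = (-1.829591124−-1.522293940)/0.030201 = -10.175067
  θ̈ = (θ̇'−θ̇)/dt = (1.214283038−0.905622275)/0.030201 = 10.220217
  sinθ=0.265163, cosθ=0.964204
  F = (M+m)·ẍ + m·l·cosθ·θ̈ − m·l·sinθ·θ̇² = -17.324170 + 3.545256 − 0.078239 = -13.857153
step 5→6:
  ẍ = (ẋ'−ẋ)/dt = (-1.780565466−-1.829591124)/0.030201 = 1.623312
  θ̈ = (θ̇'−θ̇)/dt = (1.246762905−1.214283038)/0.030201 = 1.075457
  sinθ=0.291432, cosθ=0.956591
  F = (M+m)·ẍ + m·l·cosθ·θ̈ − m·l·sinθ·θ̇² = 2.763868 + 0.370116 − 0.154595 = 2.979389
step 6→7:
  ẍ = (ẋ'−ẋ)/dt = (-1.830431839−-1.780565466)/0.030201 = -1.651150
  θ̈ = (θ̇'−θ̇)/dt = (1.365179778−1.246762905)/0.030201 = 3.920959
  sinθ=0.326309, cosθ=0.945263
  F = (M+m)·ẍ + m·l·cosθ·θ̈ − m·l·sinθ·θ̇² = -2.811264 + 1.333410 − 0.182480 = -1.660334
step 7→8:
  ẍ = (ẋ'−ẋ)/dt = (-1.699228437−-1.830431839)/0.030201 = 4.344340
  θ̈ = (θ̇'−θ̇)/dt = (1.352687065−1.365179778)/0.030201 = -0.413652
  sinθ=0.361662, cosθ=0.932309
  F = (M+m)·ẍ + m·l·cosθ·θ̈ − m·l·sinθ·θ̇² = 7.396716 + -0.138744 − 0.242494 = 7.015478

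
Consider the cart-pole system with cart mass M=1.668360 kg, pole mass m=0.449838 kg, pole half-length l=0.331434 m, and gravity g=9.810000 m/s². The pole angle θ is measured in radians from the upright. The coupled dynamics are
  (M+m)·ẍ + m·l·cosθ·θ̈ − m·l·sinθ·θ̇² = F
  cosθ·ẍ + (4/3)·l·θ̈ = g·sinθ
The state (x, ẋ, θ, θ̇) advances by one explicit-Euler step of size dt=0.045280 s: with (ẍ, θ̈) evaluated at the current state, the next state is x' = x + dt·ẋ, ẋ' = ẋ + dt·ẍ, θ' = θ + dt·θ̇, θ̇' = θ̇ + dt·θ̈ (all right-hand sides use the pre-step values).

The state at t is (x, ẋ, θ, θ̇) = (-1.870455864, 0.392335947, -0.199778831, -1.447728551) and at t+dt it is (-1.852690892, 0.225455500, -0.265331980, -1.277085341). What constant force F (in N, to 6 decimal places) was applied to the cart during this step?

ẍ = (ẋ'−ẋ)/dt = (0.225455500−0.392335947)/0.045280 = -3.685522
θ̈ = (θ̇'−θ̇)/dt = (-1.277085341−-1.447728551)/0.045280 = 3.768622
sinθ=-0.198453, cosθ=0.980110
F = (M+m)·ẍ + m·l·cosθ·θ̈ − m·l·sinθ·θ̇² = -7.806666 + 0.550695 − -0.062013 = -7.193958

F = -7.193958 N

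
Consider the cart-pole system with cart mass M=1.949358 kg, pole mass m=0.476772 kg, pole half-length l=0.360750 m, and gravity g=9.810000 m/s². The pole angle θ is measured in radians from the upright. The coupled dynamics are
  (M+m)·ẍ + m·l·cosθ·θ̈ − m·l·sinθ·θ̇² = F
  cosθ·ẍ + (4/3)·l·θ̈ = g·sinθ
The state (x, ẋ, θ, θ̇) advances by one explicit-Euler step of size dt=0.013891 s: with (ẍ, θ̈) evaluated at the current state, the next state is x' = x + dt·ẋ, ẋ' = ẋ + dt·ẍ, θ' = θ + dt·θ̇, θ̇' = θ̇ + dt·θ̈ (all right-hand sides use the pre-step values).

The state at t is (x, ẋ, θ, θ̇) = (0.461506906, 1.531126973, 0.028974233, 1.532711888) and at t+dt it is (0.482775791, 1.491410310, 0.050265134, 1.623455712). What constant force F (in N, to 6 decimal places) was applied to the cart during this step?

ẍ = (ẋ'−ẋ)/dt = (1.491410310−1.531126973)/0.013891 = -2.859165
θ̈ = (θ̇'−θ̇)/dt = (1.623455712−1.532711888)/0.013891 = 6.532562
sinθ=0.028970, cosθ=0.999580
F = (M+m)·ẍ + m·l·cosθ·θ̈ − m·l·sinθ·θ̇² = -6.936706 + 1.123100 − 0.011705 = -5.825312

F = -5.825312 N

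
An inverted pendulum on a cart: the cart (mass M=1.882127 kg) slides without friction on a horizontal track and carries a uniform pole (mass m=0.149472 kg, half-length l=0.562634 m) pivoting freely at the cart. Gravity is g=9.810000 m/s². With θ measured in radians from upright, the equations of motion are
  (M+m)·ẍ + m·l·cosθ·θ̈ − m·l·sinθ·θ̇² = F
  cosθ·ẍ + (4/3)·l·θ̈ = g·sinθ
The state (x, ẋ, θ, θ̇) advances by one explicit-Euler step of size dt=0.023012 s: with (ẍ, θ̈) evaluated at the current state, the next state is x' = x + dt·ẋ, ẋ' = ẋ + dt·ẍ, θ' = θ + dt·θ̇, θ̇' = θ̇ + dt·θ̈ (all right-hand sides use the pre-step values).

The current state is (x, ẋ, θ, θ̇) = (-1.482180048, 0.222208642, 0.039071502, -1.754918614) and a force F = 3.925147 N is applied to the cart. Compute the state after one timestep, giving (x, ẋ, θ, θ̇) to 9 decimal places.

sinθ=0.039061562, cosθ=0.999236806
temp = (F + m·l·θ̇²·sinθ)/(M+m) = (3.925147 + 0.010116945)/2.031599 = 1.937027900
θ̈ = (g·sinθ − cosθ·temp)/(l·(4/3 − m·cos²θ/(M+m))) = -2.189973318
ẍ = temp − m·l·θ̈·cosθ/(M+m) = 2.027612647
Euler: x'=-1.482180048+0.023012·0.222208642=-1.477066583, ẋ'=0.222208642+0.023012·2.027612647=0.268868064
       θ'=0.039071502+0.023012·-1.754918614=-0.001312685, θ̇'=-1.754918614+0.023012·-2.189973318=-1.805314280

(-1.477066583, 0.268868064, -0.001312685, -1.805314280)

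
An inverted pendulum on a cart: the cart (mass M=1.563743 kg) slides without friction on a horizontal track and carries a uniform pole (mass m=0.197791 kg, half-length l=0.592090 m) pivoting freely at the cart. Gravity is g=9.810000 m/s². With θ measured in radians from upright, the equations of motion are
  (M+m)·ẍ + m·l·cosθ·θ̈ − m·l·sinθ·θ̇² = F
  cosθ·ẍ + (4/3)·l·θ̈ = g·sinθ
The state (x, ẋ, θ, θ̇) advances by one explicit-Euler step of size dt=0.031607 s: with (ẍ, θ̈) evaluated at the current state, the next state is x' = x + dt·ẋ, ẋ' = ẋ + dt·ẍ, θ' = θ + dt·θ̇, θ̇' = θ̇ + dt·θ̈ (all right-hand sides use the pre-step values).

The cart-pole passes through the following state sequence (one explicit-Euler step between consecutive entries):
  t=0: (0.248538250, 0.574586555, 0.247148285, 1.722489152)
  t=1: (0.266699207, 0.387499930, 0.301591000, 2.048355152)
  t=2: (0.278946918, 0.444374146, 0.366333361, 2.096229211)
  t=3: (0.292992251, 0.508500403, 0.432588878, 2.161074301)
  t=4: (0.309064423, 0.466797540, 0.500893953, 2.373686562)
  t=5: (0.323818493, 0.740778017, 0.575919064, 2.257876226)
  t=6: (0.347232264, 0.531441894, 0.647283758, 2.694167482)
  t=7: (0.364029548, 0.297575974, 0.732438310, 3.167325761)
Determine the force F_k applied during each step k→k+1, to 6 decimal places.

step 0→1:
  ẍ = (ẋ'−ẋ)/dt = (0.387499930−0.574586555)/0.031607 = -5.919152
  θ̈ = (θ̇'−θ̇)/dt = (2.048355152−1.722489152)/0.031607 = 10.309931
  sinθ=0.244640, cosθ=0.969614
  F = (M+m)·ẍ + m·l·cosθ·θ̈ − m·l·sinθ·θ̇² = -10.426787 + 1.170709 − 0.085003 = -9.341081
step 1→2:
  ẍ = (ẋ'−ẋ)/dt = (0.444374146−0.387499930)/0.031607 = 1.799418
  θ̈ = (θ̇'−θ̇)/dt = (2.096229211−2.048355152)/0.031607 = 1.514666
  sinθ=0.297040, cosθ=0.954865
  F = (M+m)·ẍ + m·l·cosθ·θ̈ − m·l·sinθ·θ̇² = 3.169737 + 0.169377 − 0.145955 = 3.193158
step 2→3:
  ẍ = (ẋ'−ẋ)/dt = (0.508500403−0.444374146)/0.031607 = 2.028863
  θ̈ = (θ̇'−θ̇)/dt = (2.161074301−2.096229211)/0.031607 = 2.051605
  sinθ=0.358195, cosθ=0.933647
  F = (M+m)·ẍ + m·l·cosθ·θ̈ − m·l·sinθ·θ̇² = 3.573910 + 0.224321 − 0.184328 = 3.613904
step 3→4:
  ẍ = (ẋ'−ẋ)/dt = (0.466797540−0.508500403)/0.031607 = -1.319419
  θ̈ = (θ̇'−θ̇)/dt = (2.373686562−2.161074301)/0.031607 = 6.726746
  sinθ=0.419223, cosθ=0.907883
  F = (M+m)·ẍ + m·l·cosθ·θ̈ − m·l·sinθ·θ̇² = -2.324201 + 0.715203 − 0.229286 = -1.838284
step 4→5:
  ẍ = (ẋ'−ẋ)/dt = (0.740778017−0.466797540)/0.031607 = 8.668348
  θ̈ = (θ̇'−θ̇)/dt = (2.257876226−2.373686562)/0.031607 = -3.664072
  sinθ=0.480210, cosθ=0.877154
  F = (M+m)·ẍ + m·l·cosθ·θ̈ − m·l·sinθ·θ̇² = 15.269590 + -0.376386 − 0.316863 = 14.576340
step 5→6:
  ẍ = (ẋ'−ẋ)/dt = (0.531441894−0.740778017)/0.031607 = -6.623094
  θ̈ = (θ̇'−θ̇)/dt = (2.694167482−2.257876226)/0.031607 = 13.803628
  sinθ=0.544606, cosθ=0.838692
  F = (M+m)·ẍ + m·l·cosθ·θ̈ − m·l·sinθ·θ̇² = -11.666805 + 1.355783 − 0.325145 = -10.636167
step 6→7:
  ẍ = (ẋ'−ẋ)/dt = (0.297575974−0.531441894)/0.031607 = -7.399181
  θ̈ = (θ̇'−θ̇)/dt = (3.167325761−2.694167482)/0.031607 = 14.970047
  sinθ=0.603022, cosθ=0.797725
  F = (M+m)·ẍ + m·l·cosθ·θ̈ − m·l·sinθ·θ̇² = -13.033909 + 1.398526 − 0.512597 = -12.147981

F_0 = -9.341081 N
F_1 = 3.193158 N
F_2 = 3.613904 N
F_3 = -1.838284 N
F_4 = 14.576340 N
F_5 = -10.636167 N
F_6 = -12.147981 N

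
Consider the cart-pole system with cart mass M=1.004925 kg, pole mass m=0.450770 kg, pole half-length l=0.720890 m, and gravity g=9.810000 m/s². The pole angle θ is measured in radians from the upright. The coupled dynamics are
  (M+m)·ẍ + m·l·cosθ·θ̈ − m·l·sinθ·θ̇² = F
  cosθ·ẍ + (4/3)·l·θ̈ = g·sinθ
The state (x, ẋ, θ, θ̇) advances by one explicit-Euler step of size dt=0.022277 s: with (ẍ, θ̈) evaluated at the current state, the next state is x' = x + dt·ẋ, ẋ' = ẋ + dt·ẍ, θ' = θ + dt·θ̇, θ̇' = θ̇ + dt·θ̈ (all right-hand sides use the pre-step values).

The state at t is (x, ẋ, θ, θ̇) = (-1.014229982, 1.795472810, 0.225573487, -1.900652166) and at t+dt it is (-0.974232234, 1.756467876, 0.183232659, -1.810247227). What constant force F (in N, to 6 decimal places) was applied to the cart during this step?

F = -1.526013 N

ẍ = (ẋ'−ẋ)/dt = (1.756467876−1.795472810)/0.022277 = -1.750906
θ̈ = (θ̇'−θ̇)/dt = (-1.810247227−-1.900652166)/0.022277 = 4.058219
sinθ=0.223665, cosθ=0.974666
F = (M+m)·ẍ + m·l·cosθ·θ̈ − m·l·sinθ·θ̇² = -2.548785 + 1.285332 − 0.262560 = -1.526013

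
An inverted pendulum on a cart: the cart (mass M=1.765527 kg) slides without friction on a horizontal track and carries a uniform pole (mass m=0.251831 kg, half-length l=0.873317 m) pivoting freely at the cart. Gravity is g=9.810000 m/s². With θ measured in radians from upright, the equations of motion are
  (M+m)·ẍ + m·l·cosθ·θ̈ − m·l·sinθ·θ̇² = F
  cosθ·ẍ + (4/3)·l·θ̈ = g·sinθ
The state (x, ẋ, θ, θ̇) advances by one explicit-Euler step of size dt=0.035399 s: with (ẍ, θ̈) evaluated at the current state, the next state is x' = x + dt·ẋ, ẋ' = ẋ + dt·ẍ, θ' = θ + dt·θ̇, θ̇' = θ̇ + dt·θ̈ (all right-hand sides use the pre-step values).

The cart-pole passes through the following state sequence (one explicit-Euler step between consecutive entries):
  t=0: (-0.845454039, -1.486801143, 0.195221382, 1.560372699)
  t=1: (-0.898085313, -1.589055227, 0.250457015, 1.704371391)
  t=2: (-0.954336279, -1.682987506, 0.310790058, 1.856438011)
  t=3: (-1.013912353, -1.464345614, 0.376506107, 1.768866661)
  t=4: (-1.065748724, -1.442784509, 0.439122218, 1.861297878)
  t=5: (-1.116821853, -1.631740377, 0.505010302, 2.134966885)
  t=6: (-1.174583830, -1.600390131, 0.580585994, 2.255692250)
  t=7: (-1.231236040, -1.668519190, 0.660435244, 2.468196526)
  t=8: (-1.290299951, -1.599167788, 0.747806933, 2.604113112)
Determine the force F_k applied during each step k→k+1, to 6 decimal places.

step 0→1:
  ẍ = (ẋ'−ẋ)/dt = (-1.589055227−-1.486801143)/0.035399 = -2.888615
  θ̈ = (θ̇'−θ̇)/dt = (1.704371391−1.560372699)/0.035399 = 4.067875
  sinθ=0.193984, cosθ=0.981005
  F = (M+m)·ẍ + m·l·cosθ·θ̈ − m·l·sinθ·θ̇² = -5.827371 + 0.877647 − 0.103873 = -5.053597
step 1→2:
  ẍ = (ẋ'−ẋ)/dt = (-1.682987506−-1.589055227)/0.035399 = -2.653529
  θ̈ = (θ̇'−θ̇)/dt = (1.856438011−1.704371391)/0.035399 = 4.295789
  sinθ=0.247847, cosθ=0.968799
  F = (M+m)·ẍ + m·l·cosθ·θ̈ − m·l·sinθ·θ̇² = -5.353118 + 0.915288 − 0.158341 = -4.596171
step 2→3:
  ẍ = (ẋ'−ẋ)/dt = (-1.464345614−-1.682987506)/0.035399 = 6.176499
  θ̈ = (θ̇'−θ̇)/dt = (1.768866661−1.856438011)/0.035399 = -2.473837
  sinθ=0.305811, cosθ=0.952092
  F = (M+m)·ẍ + m·l·cosθ·θ̈ − m·l·sinθ·θ̇² = 12.460210 + -0.518002 − 0.231790 = 11.710418
step 3→4:
  ẍ = (ẋ'−ẋ)/dt = (-1.442784509−-1.464345614)/0.035399 = 0.609088
  θ̈ = (θ̇'−θ̇)/dt = (1.861297878−1.768866661)/0.035399 = 2.611125
  sinθ=0.367674, cosθ=0.929955
  F = (M+m)·ẍ + m·l·cosθ·θ̈ − m·l·sinθ·θ̇² = 1.228748 + 0.534036 − 0.253008 = 1.509777
step 4→5:
  ẍ = (ẋ'−ẋ)/dt = (-1.631740377−-1.442784509)/0.035399 = -5.337887
  θ̈ = (θ̇'−θ̇)/dt = (2.134966885−1.861297878)/0.035399 = 7.730981
  sinθ=0.425145, cosθ=0.905125
  F = (M+m)·ẍ + m·l·cosθ·θ̈ − m·l·sinθ·θ̇² = -10.768429 + 1.538950 − 0.323929 = -9.553409
step 5→6:
  ẍ = (ẋ'−ẋ)/dt = (-1.600390131−-1.631740377)/0.035399 = 0.885625
  θ̈ = (θ̇'−θ̇)/dt = (2.255692250−2.134966885)/0.035399 = 3.410417
  sinθ=0.483816, cosθ=0.875169
  F = (M+m)·ẍ + m·l·cosθ·θ̈ − m·l·sinθ·θ̇² = 1.786623 + 0.656418 − 0.485003 = 1.958039
step 6→7:
  ẍ = (ẋ'−ẋ)/dt = (-1.668519190−-1.600390131)/0.035399 = -1.924604
  θ̈ = (θ̇'−θ̇)/dt = (2.468196526−2.255692250)/0.035399 = 6.003115
  sinθ=0.548514, cosθ=0.836141
  F = (M+m)·ẍ + m·l·cosθ·θ̈ − m·l·sinθ·θ̇² = -3.882615 + 1.103920 − 0.613802 = -3.392498
step 7→8:
  ẍ = (ẋ'−ẋ)/dt = (-1.599167788−-1.668519190)/0.035399 = 1.959134
  θ̈ = (θ̇'−θ̇)/dt = (2.604113112−2.468196526)/0.035399 = 3.839560
  sinθ=0.613461, cosθ=0.789725
  F = (M+m)·ẍ + m·l·cosθ·θ̈ − m·l·sinθ·θ̇² = 3.952276 + 0.666866 − 0.821916 = 3.797226

F_0 = -5.053597 N
F_1 = -4.596171 N
F_2 = 11.710418 N
F_3 = 1.509777 N
F_4 = -9.553409 N
F_5 = 1.958039 N
F_6 = -3.392498 N
F_7 = 3.797226 N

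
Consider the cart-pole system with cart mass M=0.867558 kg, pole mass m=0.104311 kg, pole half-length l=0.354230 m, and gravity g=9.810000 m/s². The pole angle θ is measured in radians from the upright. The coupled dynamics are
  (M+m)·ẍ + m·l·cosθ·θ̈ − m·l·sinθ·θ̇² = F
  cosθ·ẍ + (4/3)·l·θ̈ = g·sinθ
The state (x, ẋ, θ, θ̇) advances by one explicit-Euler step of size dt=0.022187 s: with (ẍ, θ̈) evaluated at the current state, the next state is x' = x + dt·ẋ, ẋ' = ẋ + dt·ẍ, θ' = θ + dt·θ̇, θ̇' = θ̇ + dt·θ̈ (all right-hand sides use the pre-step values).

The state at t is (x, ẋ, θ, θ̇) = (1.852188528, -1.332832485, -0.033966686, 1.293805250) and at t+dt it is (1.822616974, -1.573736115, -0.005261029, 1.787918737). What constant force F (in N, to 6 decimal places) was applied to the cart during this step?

ẍ = (ẋ'−ẋ)/dt = (-1.573736115−-1.332832485)/0.022187 = -10.857873
θ̈ = (θ̇'−θ̇)/dt = (1.787918737−1.293805250)/0.022187 = 22.270405
sinθ=-0.033960, cosθ=0.999423
F = (M+m)·ẍ + m·l·cosθ·θ̈ − m·l·sinθ·θ̇² = -10.552430 + 0.822419 − -0.002101 = -9.727911

F = -9.727911 N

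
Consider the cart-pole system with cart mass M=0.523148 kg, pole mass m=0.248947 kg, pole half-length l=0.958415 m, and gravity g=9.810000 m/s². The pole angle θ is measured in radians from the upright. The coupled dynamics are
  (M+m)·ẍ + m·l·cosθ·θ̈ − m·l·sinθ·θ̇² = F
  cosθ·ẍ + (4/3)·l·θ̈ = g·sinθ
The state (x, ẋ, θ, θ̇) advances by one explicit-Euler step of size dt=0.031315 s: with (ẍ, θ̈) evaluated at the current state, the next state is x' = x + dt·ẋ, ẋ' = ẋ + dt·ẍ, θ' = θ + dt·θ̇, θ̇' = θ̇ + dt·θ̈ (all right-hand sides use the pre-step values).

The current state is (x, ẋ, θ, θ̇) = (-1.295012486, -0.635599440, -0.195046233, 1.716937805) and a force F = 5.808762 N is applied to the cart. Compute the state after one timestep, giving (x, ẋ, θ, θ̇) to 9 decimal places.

(-1.314916282, -0.317336498, -0.141280326, 1.426014268)

sinθ=-0.193811892, cosθ=0.981038710
temp = (F + m·l·θ̇²·sinθ)/(M+m) = (5.808762 + -0.136317008)/0.772095 = 7.346822595
θ̈ = (g·sinθ − cosθ·temp)/(l·(4/3 − m·cos²θ/(M+m))) = -9.290229496
ẍ = temp − m·l·θ̈·cosθ/(M+m) = 10.163274542
Euler: x'=-1.295012486+0.031315·-0.635599440=-1.314916282, ẋ'=-0.635599440+0.031315·10.163274542=-0.317336498
       θ'=-0.195046233+0.031315·1.716937805=-0.141280326, θ̇'=1.716937805+0.031315·-9.290229496=1.426014268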